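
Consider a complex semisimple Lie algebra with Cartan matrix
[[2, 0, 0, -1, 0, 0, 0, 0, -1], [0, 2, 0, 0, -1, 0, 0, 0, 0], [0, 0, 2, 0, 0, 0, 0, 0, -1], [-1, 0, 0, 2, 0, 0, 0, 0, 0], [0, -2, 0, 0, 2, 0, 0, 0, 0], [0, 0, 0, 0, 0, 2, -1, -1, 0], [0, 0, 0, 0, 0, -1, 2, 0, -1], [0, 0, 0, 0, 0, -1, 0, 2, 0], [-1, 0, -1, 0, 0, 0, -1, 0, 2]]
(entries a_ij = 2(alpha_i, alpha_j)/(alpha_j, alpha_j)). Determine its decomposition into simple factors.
B_2 (so(5)) + E_7

The diagram associated to this matrix has two connected components: the simple roots {alpha_2, alpha_5} form a chain of 2 nodes with a double edge at one end; the terminal node there is the unique short simple root (B_2), and {alpha_1, alpha_3, alpha_4, alpha_6, alpha_7, alpha_8, alpha_9} form a chain of 6 nodes with one extra node attached to the third node from one end (E_7). A semisimple Lie algebra decomposes uniquely as the direct sum of simple ideals, one per connected component of its Dynkin diagram, so g ≅ B_2 ⊕ E_7 (dimension 10 + 133 = 143).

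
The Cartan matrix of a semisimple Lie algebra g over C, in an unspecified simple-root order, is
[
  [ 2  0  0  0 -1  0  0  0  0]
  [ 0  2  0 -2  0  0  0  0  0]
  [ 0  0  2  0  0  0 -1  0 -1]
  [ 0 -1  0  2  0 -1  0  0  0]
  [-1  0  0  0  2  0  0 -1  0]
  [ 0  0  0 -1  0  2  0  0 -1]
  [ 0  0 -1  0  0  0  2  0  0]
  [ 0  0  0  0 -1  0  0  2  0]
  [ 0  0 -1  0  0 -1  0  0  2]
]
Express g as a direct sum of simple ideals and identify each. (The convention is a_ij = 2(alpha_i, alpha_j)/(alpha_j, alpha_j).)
The diagram associated to this matrix has two connected components: the simple roots {alpha_1, alpha_5, alpha_8} form a chain of 3 nodes with single edges (A_3), and {alpha_2, alpha_3, alpha_4, alpha_6, alpha_7, alpha_9} form a chain of 6 nodes with a double edge at one end; the terminal node there is the unique long simple root (C_6). A semisimple Lie algebra decomposes uniquely as the direct sum of simple ideals, one per connected component of its Dynkin diagram, so g ≅ A_3 ⊕ C_6 (dimension 15 + 78 = 93).

type A_3 + type C_6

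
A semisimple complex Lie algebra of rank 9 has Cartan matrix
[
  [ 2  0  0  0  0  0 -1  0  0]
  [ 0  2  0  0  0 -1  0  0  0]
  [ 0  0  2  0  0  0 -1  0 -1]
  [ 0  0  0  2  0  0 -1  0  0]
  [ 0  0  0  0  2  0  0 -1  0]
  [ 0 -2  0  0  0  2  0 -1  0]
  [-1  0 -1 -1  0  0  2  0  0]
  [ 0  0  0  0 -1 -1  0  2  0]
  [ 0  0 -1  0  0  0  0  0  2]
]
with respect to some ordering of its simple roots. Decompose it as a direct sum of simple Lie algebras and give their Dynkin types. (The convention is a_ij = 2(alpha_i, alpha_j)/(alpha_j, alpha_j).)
type B_4 + type D_5

The diagram associated to this matrix has two connected components: the simple roots {alpha_2, alpha_5, alpha_6, alpha_8} form a chain of 4 nodes with a double edge at one end; the terminal node there is the unique short simple root (B_4), and {alpha_1, alpha_3, alpha_4, alpha_7, alpha_9} form a chain of 3 nodes with a fork of two nodes at one end (D_5). A semisimple Lie algebra decomposes uniquely as the direct sum of simple ideals, one per connected component of its Dynkin diagram, so g ≅ B_4 ⊕ D_5 (dimension 36 + 45 = 81).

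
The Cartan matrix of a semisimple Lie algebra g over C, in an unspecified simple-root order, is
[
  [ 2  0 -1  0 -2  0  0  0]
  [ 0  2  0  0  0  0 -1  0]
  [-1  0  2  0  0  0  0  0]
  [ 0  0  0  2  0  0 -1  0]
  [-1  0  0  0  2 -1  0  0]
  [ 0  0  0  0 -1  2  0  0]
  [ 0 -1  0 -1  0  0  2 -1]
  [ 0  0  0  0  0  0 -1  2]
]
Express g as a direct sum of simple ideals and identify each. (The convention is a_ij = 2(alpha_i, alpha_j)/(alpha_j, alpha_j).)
D_4 + F_4

The diagram associated to this matrix has two connected components: the simple roots {alpha_2, alpha_4, alpha_7, alpha_8} form a chain of 2 nodes with a fork of two nodes at one end (D_4), and {alpha_1, alpha_3, alpha_5, alpha_6} form a chain of 4 nodes with a double edge between the middle two (F_4). A semisimple Lie algebra decomposes uniquely as the direct sum of simple ideals, one per connected component of its Dynkin diagram, so g ≅ D_4 ⊕ F_4 (dimension 28 + 52 = 80).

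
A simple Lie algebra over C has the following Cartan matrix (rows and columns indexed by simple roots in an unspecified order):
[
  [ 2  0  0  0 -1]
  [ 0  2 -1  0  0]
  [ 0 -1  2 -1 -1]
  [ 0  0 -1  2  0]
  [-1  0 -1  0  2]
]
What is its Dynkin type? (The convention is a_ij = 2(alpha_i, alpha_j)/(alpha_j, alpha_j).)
The matrix has rank 5 with 2's on the diagonal. Reading the off-diagonal entries as Dynkin edges (a single edge where a_ij = a_ji = -1; a double or triple edge where a_ij * a_ji = 2 or 3), the diagram is a chain of 3 nodes with a fork of two nodes at one end (D_5). One simple-root ordering that puts it in standard form is (alpha_1, alpha_5, alpha_3, alpha_4, alpha_2). So the algebra is type D_5, i.e. so(10).

D_5 (so(10))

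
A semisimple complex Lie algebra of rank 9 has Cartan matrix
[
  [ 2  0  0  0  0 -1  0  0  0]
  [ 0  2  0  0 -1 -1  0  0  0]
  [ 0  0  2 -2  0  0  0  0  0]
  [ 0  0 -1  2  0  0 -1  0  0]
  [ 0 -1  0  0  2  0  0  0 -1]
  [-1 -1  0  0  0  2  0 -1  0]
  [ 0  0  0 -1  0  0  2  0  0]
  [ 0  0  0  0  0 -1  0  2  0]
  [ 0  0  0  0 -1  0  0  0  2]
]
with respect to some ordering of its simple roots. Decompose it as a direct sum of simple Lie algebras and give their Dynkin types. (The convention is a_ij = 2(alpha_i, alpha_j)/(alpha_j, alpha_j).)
The diagram associated to this matrix has two connected components: the simple roots {alpha_3, alpha_4, alpha_7} form a chain of 3 nodes with a double edge at one end; the terminal node there is the unique long simple root (C_3), and {alpha_1, alpha_2, alpha_5, alpha_6, alpha_8, alpha_9} form a chain of 4 nodes with a fork of two nodes at one end (D_6). A semisimple Lie algebra decomposes uniquely as the direct sum of simple ideals, one per connected component of its Dynkin diagram, so g ≅ C_3 ⊕ D_6 (dimension 21 + 66 = 87).

C3 + D6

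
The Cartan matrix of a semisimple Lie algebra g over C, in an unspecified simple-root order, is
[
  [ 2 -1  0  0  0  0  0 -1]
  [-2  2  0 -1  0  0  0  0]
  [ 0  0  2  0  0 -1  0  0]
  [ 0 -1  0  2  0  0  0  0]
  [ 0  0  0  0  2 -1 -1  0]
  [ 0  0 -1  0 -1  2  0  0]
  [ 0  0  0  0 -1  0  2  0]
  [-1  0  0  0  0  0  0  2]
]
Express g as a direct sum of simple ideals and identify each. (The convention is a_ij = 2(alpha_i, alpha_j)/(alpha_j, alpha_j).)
The diagram associated to this matrix has two connected components: the simple roots {alpha_3, alpha_5, alpha_6, alpha_7} form a chain of 4 nodes with single edges (A_4), and {alpha_1, alpha_2, alpha_4, alpha_8} form a chain of 4 nodes with a double edge between the middle two (F_4). A semisimple Lie algebra decomposes uniquely as the direct sum of simple ideals, one per connected component of its Dynkin diagram, so g ≅ A_4 ⊕ F_4 (dimension 24 + 52 = 76).

type A_4 ⊕ type F_4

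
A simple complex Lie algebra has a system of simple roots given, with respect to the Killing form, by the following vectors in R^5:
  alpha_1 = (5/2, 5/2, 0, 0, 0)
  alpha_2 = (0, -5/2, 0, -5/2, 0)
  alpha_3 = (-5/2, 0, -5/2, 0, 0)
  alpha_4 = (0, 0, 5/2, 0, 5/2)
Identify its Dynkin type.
Compute the Cartan integers a_ij = 2(alpha_i, alpha_j)/(alpha_j, alpha_j); the resulting 4x4 Cartan matrix is
[[2, -1, -1, 0], [-1, 2, 0, 0], [-1, 0, 2, -1], [0, 0, -1, 2]].
All simple roots have the same length, so the diagram is simply laced. The associated Dynkin diagram is a chain of 4 nodes with single edges (A_4), so the type is A_4 (the algebra sl(5)).

type A_4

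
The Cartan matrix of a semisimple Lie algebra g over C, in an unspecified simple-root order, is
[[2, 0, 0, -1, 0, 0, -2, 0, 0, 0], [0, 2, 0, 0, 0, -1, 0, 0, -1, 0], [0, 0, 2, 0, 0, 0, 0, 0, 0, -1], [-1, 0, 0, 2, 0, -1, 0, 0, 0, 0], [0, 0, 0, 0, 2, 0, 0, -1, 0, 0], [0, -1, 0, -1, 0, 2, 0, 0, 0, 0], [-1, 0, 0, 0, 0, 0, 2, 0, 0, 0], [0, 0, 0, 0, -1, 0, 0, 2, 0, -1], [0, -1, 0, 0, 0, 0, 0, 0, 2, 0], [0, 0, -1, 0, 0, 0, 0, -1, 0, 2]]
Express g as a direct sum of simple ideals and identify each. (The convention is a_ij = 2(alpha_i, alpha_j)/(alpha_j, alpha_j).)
The diagram associated to this matrix has two connected components: the simple roots {alpha_3, alpha_5, alpha_8, alpha_10} form a chain of 4 nodes with single edges (A_4), and {alpha_1, alpha_2, alpha_4, alpha_6, alpha_7, alpha_9} form a chain of 6 nodes with a double edge at one end; the terminal node there is the unique short simple root (B_6). A semisimple Lie algebra decomposes uniquely as the direct sum of simple ideals, one per connected component of its Dynkin diagram, so g ≅ A_4 ⊕ B_6 (dimension 24 + 78 = 102).

A_4 + B_6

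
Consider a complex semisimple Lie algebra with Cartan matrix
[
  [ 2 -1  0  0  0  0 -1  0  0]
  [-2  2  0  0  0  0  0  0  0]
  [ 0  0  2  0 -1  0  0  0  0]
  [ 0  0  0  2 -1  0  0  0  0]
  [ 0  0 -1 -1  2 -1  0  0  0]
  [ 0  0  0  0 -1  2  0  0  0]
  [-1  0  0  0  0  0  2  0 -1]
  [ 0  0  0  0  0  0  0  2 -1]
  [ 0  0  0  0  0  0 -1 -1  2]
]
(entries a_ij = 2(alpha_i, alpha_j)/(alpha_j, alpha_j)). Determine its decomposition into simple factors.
The diagram associated to this matrix has two connected components: the simple roots {alpha_1, alpha_2, alpha_7, alpha_8, alpha_9} form a chain of 5 nodes with a double edge at one end; the terminal node there is the unique long simple root (C_5), and {alpha_3, alpha_4, alpha_5, alpha_6} form a chain of 2 nodes with a fork of two nodes at one end (D_4). A semisimple Lie algebra decomposes uniquely as the direct sum of simple ideals, one per connected component of its Dynkin diagram, so g ≅ C_5 ⊕ D_4 (dimension 55 + 28 = 83).

C_5 + D_4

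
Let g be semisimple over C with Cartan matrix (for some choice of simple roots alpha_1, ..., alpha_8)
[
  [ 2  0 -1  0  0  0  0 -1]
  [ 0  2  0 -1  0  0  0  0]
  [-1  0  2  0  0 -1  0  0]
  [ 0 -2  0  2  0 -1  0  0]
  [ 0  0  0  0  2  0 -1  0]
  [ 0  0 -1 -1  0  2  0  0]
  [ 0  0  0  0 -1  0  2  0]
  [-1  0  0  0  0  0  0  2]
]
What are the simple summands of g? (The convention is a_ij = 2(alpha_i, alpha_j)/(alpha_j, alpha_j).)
The diagram associated to this matrix has two connected components: the simple roots {alpha_5, alpha_7} form a chain of 2 nodes with single edges (A_2), and {alpha_1, alpha_2, alpha_3, alpha_4, alpha_6, alpha_8} form a chain of 6 nodes with a double edge at one end; the terminal node there is the unique short simple root (B_6). A semisimple Lie algebra decomposes uniquely as the direct sum of simple ideals, one per connected component of its Dynkin diagram, so g ≅ A_2 ⊕ B_6 (dimension 8 + 78 = 86).

A_2 (sl(3)) ⊕ B_6 (so(13))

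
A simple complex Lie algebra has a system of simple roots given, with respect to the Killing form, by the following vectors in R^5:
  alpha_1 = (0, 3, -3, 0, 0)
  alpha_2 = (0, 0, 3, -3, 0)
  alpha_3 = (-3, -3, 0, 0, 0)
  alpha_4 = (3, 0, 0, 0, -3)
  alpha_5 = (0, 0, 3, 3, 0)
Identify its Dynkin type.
D5

Compute the Cartan integers a_ij = 2(alpha_i, alpha_j)/(alpha_j, alpha_j); the resulting 5x5 Cartan matrix is
[[2, -1, -1, 0, -1], [-1, 2, 0, 0, 0], [-1, 0, 2, -1, 0], [0, 0, -1, 2, 0], [-1, 0, 0, 0, 2]].
All simple roots have the same length, so the diagram is simply laced. The associated Dynkin diagram is a chain of 3 nodes with a fork of two nodes at one end (D_5), so the type is D_5 (the algebra so(10)).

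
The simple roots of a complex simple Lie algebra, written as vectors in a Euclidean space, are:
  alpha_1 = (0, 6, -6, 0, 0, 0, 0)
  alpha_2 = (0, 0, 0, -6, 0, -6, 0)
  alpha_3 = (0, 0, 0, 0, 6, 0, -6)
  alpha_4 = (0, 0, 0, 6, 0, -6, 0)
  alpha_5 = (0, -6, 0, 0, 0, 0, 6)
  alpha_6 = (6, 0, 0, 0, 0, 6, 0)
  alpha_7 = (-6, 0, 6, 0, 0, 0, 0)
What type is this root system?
Compute the Cartan integers a_ij = 2(alpha_i, alpha_j)/(alpha_j, alpha_j); the resulting 7x7 Cartan matrix is
[[2, 0, 0, 0, -1, 0, -1], [0, 2, 0, 0, 0, -1, 0], [0, 0, 2, 0, -1, 0, 0], [0, 0, 0, 2, 0, -1, 0], [-1, 0, -1, 0, 2, 0, 0], [0, -1, 0, -1, 0, 2, -1], [-1, 0, 0, 0, 0, -1, 2]].
All simple roots have the same length, so the diagram is simply laced. The associated Dynkin diagram is a chain of 5 nodes with a fork of two nodes at one end (D_7), so the type is D_7 (the algebra so(14)).

D7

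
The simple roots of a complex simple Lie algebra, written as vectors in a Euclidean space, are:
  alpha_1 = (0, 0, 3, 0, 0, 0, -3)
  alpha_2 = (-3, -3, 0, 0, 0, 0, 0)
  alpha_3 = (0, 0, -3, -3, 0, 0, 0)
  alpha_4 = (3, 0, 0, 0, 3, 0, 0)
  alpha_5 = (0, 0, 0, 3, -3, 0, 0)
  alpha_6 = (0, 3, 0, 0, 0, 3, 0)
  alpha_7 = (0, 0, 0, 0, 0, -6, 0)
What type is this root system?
Compute the Cartan integers a_ij = 2(alpha_i, alpha_j)/(alpha_j, alpha_j); the resulting 7x7 Cartan matrix is
[[2, 0, -1, 0, 0, 0, 0], [0, 2, 0, -1, 0, -1, 0], [-1, 0, 2, 0, -1, 0, 0], [0, -1, 0, 2, -1, 0, 0], [0, 0, -1, -1, 2, 0, 0], [0, -1, 0, 0, 0, 2, -1], [0, 0, 0, 0, 0, -2, 2]].
The roots have two lengths (squared-length ratio 2:1); the short ones are alpha_{1,2,3,4,5,6}. The associated Dynkin diagram is a chain of 7 nodes with a double edge at one end; the terminal node there is the unique long simple root (C_7), so the type is C_7 (the algebra sp(14)).

C_7 (sp(14))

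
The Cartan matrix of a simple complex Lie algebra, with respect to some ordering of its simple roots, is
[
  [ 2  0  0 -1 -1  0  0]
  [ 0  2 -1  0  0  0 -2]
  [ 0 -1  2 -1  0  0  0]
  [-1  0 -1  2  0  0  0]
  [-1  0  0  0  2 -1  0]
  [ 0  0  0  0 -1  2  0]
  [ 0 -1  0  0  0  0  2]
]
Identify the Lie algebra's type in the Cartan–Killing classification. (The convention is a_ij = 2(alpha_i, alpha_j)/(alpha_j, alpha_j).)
The matrix has rank 7 with 2's on the diagonal. Reading the off-diagonal entries as Dynkin edges (a single edge where a_ij = a_ji = -1; a double or triple edge where a_ij * a_ji = 2 or 3), the diagram is a chain of 7 nodes with a double edge at one end; the terminal node there is the unique short simple root (B_7). One simple-root ordering that puts it in standard form is (alpha_6, alpha_5, alpha_1, alpha_4, alpha_3, alpha_2, alpha_7). So the algebra is type B_7, i.e. so(15).

type B_7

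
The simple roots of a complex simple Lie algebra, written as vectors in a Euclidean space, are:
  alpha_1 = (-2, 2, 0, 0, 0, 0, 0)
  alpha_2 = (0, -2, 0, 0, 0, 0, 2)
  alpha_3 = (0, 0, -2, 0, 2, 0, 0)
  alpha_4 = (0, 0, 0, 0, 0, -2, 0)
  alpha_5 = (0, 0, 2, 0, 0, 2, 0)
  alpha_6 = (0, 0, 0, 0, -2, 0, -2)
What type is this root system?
Compute the Cartan integers a_ij = 2(alpha_i, alpha_j)/(alpha_j, alpha_j); the resulting 6x6 Cartan matrix is
[[2, -1, 0, 0, 0, 0], [-1, 2, 0, 0, 0, -1], [0, 0, 2, 0, -1, -1], [0, 0, 0, 2, -1, 0], [0, 0, -1, -2, 2, 0], [0, -1, -1, 0, 0, 2]].
The roots have two lengths (squared-length ratio 2:1); the short ones are alpha_{4}. The associated Dynkin diagram is a chain of 6 nodes with a double edge at one end; the terminal node there is the unique short simple root (B_6), so the type is B_6 (the algebra so(13)).

B6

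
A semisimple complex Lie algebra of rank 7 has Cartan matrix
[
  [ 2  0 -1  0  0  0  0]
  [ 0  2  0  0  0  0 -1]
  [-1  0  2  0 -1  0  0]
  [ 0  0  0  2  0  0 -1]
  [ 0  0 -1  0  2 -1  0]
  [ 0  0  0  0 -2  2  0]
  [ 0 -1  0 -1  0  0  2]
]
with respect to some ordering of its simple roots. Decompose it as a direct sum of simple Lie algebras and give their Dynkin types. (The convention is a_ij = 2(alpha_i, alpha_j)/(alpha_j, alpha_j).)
The diagram associated to this matrix has two connected components: the simple roots {alpha_2, alpha_4, alpha_7} form a chain of 3 nodes with single edges (A_3), and {alpha_1, alpha_3, alpha_5, alpha_6} form a chain of 4 nodes with a double edge at one end; the terminal node there is the unique long simple root (C_4). A semisimple Lie algebra decomposes uniquely as the direct sum of simple ideals, one per connected component of its Dynkin diagram, so g ≅ A_3 ⊕ C_4 (dimension 15 + 36 = 51).

A_3 ⊕ C_4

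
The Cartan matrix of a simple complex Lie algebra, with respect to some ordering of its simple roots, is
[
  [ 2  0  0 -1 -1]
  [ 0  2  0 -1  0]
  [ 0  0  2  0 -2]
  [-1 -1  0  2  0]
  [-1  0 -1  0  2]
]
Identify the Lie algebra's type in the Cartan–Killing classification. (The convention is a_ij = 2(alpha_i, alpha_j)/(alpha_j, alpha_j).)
The matrix has rank 5 with 2's on the diagonal. Reading the off-diagonal entries as Dynkin edges (a single edge where a_ij = a_ji = -1; a double or triple edge where a_ij * a_ji = 2 or 3), the diagram is a chain of 5 nodes with a double edge at one end; the terminal node there is the unique long simple root (C_5). One simple-root ordering that puts it in standard form is (alpha_2, alpha_4, alpha_1, alpha_5, alpha_3). So the algebra is type C_5, i.e. sp(10).

C5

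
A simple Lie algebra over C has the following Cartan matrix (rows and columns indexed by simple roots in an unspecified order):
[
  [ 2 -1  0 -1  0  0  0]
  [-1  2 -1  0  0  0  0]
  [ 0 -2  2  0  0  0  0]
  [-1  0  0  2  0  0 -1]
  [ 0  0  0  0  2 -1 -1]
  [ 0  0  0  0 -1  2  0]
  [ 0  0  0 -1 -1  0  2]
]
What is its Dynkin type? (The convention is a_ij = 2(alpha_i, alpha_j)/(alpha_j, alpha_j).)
C7

The matrix has rank 7 with 2's on the diagonal. Reading the off-diagonal entries as Dynkin edges (a single edge where a_ij = a_ji = -1; a double or triple edge where a_ij * a_ji = 2 or 3), the diagram is a chain of 7 nodes with a double edge at one end; the terminal node there is the unique long simple root (C_7). One simple-root ordering that puts it in standard form is (alpha_6, alpha_5, alpha_7, alpha_4, alpha_1, alpha_2, alpha_3). So the algebra is type C_7, i.e. sp(14).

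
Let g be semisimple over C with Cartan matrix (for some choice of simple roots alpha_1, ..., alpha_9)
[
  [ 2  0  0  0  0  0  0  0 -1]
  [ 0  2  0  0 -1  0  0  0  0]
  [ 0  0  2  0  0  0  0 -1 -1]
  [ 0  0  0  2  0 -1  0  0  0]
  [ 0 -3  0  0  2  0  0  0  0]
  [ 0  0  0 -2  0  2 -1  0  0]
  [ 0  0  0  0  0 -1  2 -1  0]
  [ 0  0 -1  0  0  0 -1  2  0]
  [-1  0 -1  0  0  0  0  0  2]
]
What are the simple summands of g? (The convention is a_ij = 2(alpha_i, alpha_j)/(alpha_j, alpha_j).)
The diagram associated to this matrix has two connected components: the simple roots {alpha_1, alpha_3, alpha_4, alpha_6, alpha_7, alpha_8, alpha_9} form a chain of 7 nodes with a double edge at one end; the terminal node there is the unique short simple root (B_7), and {alpha_2, alpha_5} form two nodes joined by a triple edge (G_2). A semisimple Lie algebra decomposes uniquely as the direct sum of simple ideals, one per connected component of its Dynkin diagram, so g ≅ B_7 ⊕ G_2 (dimension 105 + 14 = 119).

B7 ⊕ G2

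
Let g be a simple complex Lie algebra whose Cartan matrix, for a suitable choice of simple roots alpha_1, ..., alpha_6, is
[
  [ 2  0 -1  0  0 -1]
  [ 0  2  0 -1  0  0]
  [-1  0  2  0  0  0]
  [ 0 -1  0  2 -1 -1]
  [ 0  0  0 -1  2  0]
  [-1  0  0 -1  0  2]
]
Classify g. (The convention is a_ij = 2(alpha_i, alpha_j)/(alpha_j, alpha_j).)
D_6 (so(12))

The matrix has rank 6 with 2's on the diagonal. Reading the off-diagonal entries as Dynkin edges (a single edge where a_ij = a_ji = -1; a double or triple edge where a_ij * a_ji = 2 or 3), the diagram is a chain of 4 nodes with a fork of two nodes at one end (D_6). One simple-root ordering that puts it in standard form is (alpha_3, alpha_1, alpha_6, alpha_4, alpha_2, alpha_5). So the algebra is type D_6, i.e. so(12).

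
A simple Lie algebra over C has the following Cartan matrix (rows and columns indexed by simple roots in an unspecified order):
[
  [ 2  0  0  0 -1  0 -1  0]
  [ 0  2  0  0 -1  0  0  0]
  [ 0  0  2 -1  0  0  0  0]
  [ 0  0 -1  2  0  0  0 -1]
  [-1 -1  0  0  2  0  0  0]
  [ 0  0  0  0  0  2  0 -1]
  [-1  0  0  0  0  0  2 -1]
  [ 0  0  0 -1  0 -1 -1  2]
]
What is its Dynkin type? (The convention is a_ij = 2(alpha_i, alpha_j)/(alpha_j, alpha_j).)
E_8

The matrix has rank 8 with 2's on the diagonal. Reading the off-diagonal entries as Dynkin edges (a single edge where a_ij = a_ji = -1; a double or triple edge where a_ij * a_ji = 2 or 3), the diagram is a chain of 7 nodes with one extra node attached to the third node from one end (E_8). One simple-root ordering that puts it in standard form is (alpha_3, alpha_6, alpha_4, alpha_8, alpha_7, alpha_1, alpha_5, alpha_2). So the algebra is type E_8.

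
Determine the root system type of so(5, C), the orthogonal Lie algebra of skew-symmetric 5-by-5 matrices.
type B_2

This is so(5) with 5 odd, which has dimension 5(5-1)/2 = 10 and rank (5-1)/2 = 2. In the classification of classical Lie algebras, the orthogonal algebra so(2n+1) in an odd number of variables has type B_n; here n = 2, so the Dynkin diagram is a chain of 2 nodes with a double edge at one end; the terminal node there is the unique short simple root (B_2). Hence the type is B_2.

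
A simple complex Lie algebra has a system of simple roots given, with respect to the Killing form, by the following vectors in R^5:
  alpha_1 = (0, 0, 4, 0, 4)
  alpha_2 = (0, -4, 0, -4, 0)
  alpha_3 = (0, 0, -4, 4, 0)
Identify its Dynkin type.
Compute the Cartan integers a_ij = 2(alpha_i, alpha_j)/(alpha_j, alpha_j); the resulting 3x3 Cartan matrix is
[[2, 0, -1], [0, 2, -1], [-1, -1, 2]].
All simple roots have the same length, so the diagram is simply laced. The associated Dynkin diagram is a chain of 3 nodes with single edges (A_3), so the type is A_3 (the algebra sl(4)).

A3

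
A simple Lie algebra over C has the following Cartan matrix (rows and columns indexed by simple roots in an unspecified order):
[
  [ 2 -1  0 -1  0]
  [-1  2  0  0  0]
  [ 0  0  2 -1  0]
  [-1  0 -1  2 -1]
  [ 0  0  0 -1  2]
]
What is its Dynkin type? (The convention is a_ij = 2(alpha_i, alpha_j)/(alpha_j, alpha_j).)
D_5

The matrix has rank 5 with 2's on the diagonal. Reading the off-diagonal entries as Dynkin edges (a single edge where a_ij = a_ji = -1; a double or triple edge where a_ij * a_ji = 2 or 3), the diagram is a chain of 3 nodes with a fork of two nodes at one end (D_5). One simple-root ordering that puts it in standard form is (alpha_2, alpha_1, alpha_4, alpha_5, alpha_3). So the algebra is type D_5, i.e. so(10).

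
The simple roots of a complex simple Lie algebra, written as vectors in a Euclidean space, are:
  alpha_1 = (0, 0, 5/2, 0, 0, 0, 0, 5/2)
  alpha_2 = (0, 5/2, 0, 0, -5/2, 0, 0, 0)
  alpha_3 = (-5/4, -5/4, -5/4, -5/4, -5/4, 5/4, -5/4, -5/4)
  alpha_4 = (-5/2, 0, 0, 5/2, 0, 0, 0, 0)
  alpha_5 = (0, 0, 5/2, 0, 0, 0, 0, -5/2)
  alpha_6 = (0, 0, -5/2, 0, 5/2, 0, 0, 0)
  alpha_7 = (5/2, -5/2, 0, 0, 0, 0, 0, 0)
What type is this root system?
Compute the Cartan integers a_ij = 2(alpha_i, alpha_j)/(alpha_j, alpha_j); the resulting 7x7 Cartan matrix is
[[2, 0, -1, 0, 0, -1, 0], [0, 2, 0, 0, 0, -1, -1], [-1, 0, 2, 0, 0, 0, 0], [0, 0, 0, 2, 0, 0, -1], [0, 0, 0, 0, 2, -1, 0], [-1, -1, 0, 0, -1, 2, 0], [0, -1, 0, -1, 0, 0, 2]].
All simple roots have the same length, so the diagram is simply laced. The associated Dynkin diagram is a chain of 6 nodes with one extra node attached to the third node from one end (E_7), so the type is E_7.

type E_7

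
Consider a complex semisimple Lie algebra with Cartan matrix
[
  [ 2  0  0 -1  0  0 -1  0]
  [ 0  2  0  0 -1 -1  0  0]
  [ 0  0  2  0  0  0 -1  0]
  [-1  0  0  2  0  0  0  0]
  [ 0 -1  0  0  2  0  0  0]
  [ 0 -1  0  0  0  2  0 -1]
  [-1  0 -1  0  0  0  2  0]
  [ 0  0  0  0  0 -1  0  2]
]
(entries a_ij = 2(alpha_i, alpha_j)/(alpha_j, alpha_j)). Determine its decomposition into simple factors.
A4 + A4

The diagram associated to this matrix has two connected components: the simple roots {alpha_1, alpha_3, alpha_4, alpha_7} form a chain of 4 nodes with single edges (A_4), and {alpha_2, alpha_5, alpha_6, alpha_8} form a chain of 4 nodes with single edges (A_4). A semisimple Lie algebra decomposes uniquely as the direct sum of simple ideals, one per connected component of its Dynkin diagram, so g ≅ A_4 ⊕ A_4 (dimension 24 + 24 = 48).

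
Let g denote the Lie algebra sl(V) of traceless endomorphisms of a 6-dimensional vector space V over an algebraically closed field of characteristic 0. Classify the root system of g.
A_5 (sl(6))

This is sl(6), which has dimension 6^2 - 1 = 35 and rank 6 - 1 = 5 (a Cartan subalgebra is the diagonal traceless matrices). In the classification of classical Lie algebras, the special linear algebra sl(n+1) has type A_n; here n = 5, so the Dynkin diagram is a chain of 5 nodes with single edges (A_5). Hence the type is A_5.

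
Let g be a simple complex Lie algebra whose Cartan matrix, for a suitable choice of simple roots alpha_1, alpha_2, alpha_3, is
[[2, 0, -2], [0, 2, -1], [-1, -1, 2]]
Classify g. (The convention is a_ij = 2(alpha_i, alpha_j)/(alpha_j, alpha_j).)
The matrix has rank 3 with 2's on the diagonal. Reading the off-diagonal entries as Dynkin edges (a single edge where a_ij = a_ji = -1; a double or triple edge where a_ij * a_ji = 2 or 3), the diagram is a chain of 3 nodes with a double edge at one end; the terminal node there is the unique long simple root (C_3). One simple-root ordering that puts it in standard form is (alpha_2, alpha_3, alpha_1). So the algebra is type C_3, i.e. sp(6).

type C_3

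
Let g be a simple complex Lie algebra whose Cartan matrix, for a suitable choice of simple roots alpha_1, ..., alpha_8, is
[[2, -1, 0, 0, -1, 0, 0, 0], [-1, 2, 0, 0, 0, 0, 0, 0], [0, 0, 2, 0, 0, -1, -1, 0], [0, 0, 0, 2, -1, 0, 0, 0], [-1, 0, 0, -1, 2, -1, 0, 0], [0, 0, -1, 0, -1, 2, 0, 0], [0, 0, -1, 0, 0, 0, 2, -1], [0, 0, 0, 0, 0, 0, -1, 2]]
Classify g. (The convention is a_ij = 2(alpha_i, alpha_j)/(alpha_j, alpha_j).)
type E_8

The matrix has rank 8 with 2's on the diagonal. Reading the off-diagonal entries as Dynkin edges (a single edge where a_ij = a_ji = -1; a double or triple edge where a_ij * a_ji = 2 or 3), the diagram is a chain of 7 nodes with one extra node attached to the third node from one end (E_8). One simple-root ordering that puts it in standard form is (alpha_2, alpha_4, alpha_1, alpha_5, alpha_6, alpha_3, alpha_7, alpha_8). So the algebra is type E_8.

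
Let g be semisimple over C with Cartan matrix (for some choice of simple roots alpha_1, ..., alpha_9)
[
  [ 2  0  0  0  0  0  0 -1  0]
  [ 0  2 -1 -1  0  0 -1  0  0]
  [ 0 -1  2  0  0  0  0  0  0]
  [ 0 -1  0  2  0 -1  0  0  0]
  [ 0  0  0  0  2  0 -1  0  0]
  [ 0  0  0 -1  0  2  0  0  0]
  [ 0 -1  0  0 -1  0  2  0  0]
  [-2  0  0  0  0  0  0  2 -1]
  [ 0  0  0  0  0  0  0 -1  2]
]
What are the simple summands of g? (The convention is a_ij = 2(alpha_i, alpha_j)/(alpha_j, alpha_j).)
The diagram associated to this matrix has two connected components: the simple roots {alpha_1, alpha_8, alpha_9} form a chain of 3 nodes with a double edge at one end; the terminal node there is the unique short simple root (B_3), and {alpha_2, alpha_3, alpha_4, alpha_5, alpha_6, alpha_7} form a chain of 5 nodes with one extra node attached to the third node from one end (E_6). A semisimple Lie algebra decomposes uniquely as the direct sum of simple ideals, one per connected component of its Dynkin diagram, so g ≅ B_3 ⊕ E_6 (dimension 21 + 78 = 99).

B_3 ⊕ E_6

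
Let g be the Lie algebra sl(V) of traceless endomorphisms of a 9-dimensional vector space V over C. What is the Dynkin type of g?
A_8 (sl(9))

This is sl(9), which has dimension 9^2 - 1 = 80 and rank 9 - 1 = 8 (a Cartan subalgebra is the diagonal traceless matrices). In the classification of classical Lie algebras, the special linear algebra sl(n+1) has type A_n; here n = 8, so the Dynkin diagram is a chain of 8 nodes with single edges (A_8). Hence the type is A_8.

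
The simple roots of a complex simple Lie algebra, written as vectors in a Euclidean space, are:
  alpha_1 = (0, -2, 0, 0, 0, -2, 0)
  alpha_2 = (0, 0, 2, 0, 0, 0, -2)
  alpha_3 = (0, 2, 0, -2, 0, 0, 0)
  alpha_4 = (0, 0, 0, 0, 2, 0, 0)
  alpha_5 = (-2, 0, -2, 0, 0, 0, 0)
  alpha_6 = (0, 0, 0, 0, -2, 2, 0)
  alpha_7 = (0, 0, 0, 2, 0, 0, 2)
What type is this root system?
B_7 (so(15))

Compute the Cartan integers a_ij = 2(alpha_i, alpha_j)/(alpha_j, alpha_j); the resulting 7x7 Cartan matrix is
[[2, 0, -1, 0, 0, -1, 0], [0, 2, 0, 0, -1, 0, -1], [-1, 0, 2, 0, 0, 0, -1], [0, 0, 0, 2, 0, -1, 0], [0, -1, 0, 0, 2, 0, 0], [-1, 0, 0, -2, 0, 2, 0], [0, -1, -1, 0, 0, 0, 2]].
The roots have two lengths (squared-length ratio 2:1); the short ones are alpha_{4}. The associated Dynkin diagram is a chain of 7 nodes with a double edge at one end; the terminal node there is the unique short simple root (B_7), so the type is B_7 (the algebra so(15)).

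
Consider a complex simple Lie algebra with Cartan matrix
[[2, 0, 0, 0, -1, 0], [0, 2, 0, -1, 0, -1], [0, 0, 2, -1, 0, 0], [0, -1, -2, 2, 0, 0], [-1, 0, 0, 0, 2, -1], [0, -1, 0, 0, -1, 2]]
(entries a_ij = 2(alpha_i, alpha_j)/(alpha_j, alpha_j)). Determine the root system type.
The matrix has rank 6 with 2's on the diagonal. Reading the off-diagonal entries as Dynkin edges (a single edge where a_ij = a_ji = -1; a double or triple edge where a_ij * a_ji = 2 or 3), the diagram is a chain of 6 nodes with a double edge at one end; the terminal node there is the unique short simple root (B_6). One simple-root ordering that puts it in standard form is (alpha_1, alpha_5, alpha_6, alpha_2, alpha_4, alpha_3). So the algebra is type B_6, i.e. so(13).

B_6 (so(13))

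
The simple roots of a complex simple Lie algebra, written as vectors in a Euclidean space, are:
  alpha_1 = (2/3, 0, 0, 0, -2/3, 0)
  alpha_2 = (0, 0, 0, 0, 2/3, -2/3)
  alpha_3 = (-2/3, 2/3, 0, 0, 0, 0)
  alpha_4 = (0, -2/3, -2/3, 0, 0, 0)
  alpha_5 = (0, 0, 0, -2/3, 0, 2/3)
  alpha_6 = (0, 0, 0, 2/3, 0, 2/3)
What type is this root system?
D_6

Compute the Cartan integers a_ij = 2(alpha_i, alpha_j)/(alpha_j, alpha_j); the resulting 6x6 Cartan matrix is
[[2, -1, -1, 0, 0, 0], [-1, 2, 0, 0, -1, -1], [-1, 0, 2, -1, 0, 0], [0, 0, -1, 2, 0, 0], [0, -1, 0, 0, 2, 0], [0, -1, 0, 0, 0, 2]].
All simple roots have the same length, so the diagram is simply laced. The associated Dynkin diagram is a chain of 4 nodes with a fork of two nodes at one end (D_6), so the type is D_6 (the algebra so(12)).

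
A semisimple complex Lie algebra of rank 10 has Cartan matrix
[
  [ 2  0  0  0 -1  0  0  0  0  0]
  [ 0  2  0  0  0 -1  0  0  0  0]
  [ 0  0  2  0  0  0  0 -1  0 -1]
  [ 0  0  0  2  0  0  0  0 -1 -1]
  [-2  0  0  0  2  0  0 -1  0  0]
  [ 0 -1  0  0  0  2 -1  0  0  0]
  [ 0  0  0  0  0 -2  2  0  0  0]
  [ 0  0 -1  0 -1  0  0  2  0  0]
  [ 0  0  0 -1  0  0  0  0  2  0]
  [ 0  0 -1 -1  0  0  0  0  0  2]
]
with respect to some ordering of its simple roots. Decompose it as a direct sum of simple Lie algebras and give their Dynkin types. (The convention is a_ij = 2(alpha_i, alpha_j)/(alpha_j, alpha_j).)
The diagram associated to this matrix has two connected components: the simple roots {alpha_1, alpha_3, alpha_4, alpha_5, alpha_8, alpha_9, alpha_10} form a chain of 7 nodes with a double edge at one end; the terminal node there is the unique short simple root (B_7), and {alpha_2, alpha_6, alpha_7} form a chain of 3 nodes with a double edge at one end; the terminal node there is the unique long simple root (C_3). A semisimple Lie algebra decomposes uniquely as the direct sum of simple ideals, one per connected component of its Dynkin diagram, so g ≅ B_7 ⊕ C_3 (dimension 105 + 21 = 126).

type B_7 ⊕ type C_3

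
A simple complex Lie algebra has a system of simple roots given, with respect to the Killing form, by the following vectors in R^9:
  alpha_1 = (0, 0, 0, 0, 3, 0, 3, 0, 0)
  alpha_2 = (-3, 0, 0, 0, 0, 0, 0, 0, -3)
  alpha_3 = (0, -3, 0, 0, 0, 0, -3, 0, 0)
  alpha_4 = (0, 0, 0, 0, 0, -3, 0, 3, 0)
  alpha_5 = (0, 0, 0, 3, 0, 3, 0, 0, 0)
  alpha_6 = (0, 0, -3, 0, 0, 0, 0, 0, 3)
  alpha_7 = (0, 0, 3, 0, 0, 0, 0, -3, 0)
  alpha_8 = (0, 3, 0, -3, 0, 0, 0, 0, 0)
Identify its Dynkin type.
Compute the Cartan integers a_ij = 2(alpha_i, alpha_j)/(alpha_j, alpha_j); the resulting 8x8 Cartan matrix is
[[2, 0, -1, 0, 0, 0, 0, 0], [0, 2, 0, 0, 0, -1, 0, 0], [-1, 0, 2, 0, 0, 0, 0, -1], [0, 0, 0, 2, -1, 0, -1, 0], [0, 0, 0, -1, 2, 0, 0, -1], [0, -1, 0, 0, 0, 2, -1, 0], [0, 0, 0, -1, 0, -1, 2, 0], [0, 0, -1, 0, -1, 0, 0, 2]].
All simple roots have the same length, so the diagram is simply laced. The associated Dynkin diagram is a chain of 8 nodes with single edges (A_8), so the type is A_8 (the algebra sl(9)).

A_8 (sl(9))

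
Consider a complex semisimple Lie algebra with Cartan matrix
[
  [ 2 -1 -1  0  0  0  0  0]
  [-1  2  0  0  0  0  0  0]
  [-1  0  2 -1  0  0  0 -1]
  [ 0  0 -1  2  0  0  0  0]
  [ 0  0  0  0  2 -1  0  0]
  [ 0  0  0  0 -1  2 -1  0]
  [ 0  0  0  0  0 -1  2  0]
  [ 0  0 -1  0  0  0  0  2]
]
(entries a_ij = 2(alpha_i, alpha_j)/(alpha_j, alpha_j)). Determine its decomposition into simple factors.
A_3 (sl(4)) + D_5 (so(10))

The diagram associated to this matrix has two connected components: the simple roots {alpha_5, alpha_6, alpha_7} form a chain of 3 nodes with single edges (A_3), and {alpha_1, alpha_2, alpha_3, alpha_4, alpha_8} form a chain of 3 nodes with a fork of two nodes at one end (D_5). A semisimple Lie algebra decomposes uniquely as the direct sum of simple ideals, one per connected component of its Dynkin diagram, so g ≅ A_3 ⊕ D_5 (dimension 15 + 45 = 60).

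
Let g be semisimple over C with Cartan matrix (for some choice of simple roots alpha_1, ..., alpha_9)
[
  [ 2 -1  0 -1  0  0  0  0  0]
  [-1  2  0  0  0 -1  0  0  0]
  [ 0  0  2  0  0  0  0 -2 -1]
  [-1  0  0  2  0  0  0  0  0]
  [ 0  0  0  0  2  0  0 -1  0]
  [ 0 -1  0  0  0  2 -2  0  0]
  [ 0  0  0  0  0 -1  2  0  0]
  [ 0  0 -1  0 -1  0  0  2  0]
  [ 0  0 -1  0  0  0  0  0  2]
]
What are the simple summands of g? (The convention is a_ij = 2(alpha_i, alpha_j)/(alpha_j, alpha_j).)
B_5 (so(11)) ⊕ F_4

The diagram associated to this matrix has two connected components: the simple roots {alpha_1, alpha_2, alpha_4, alpha_6, alpha_7} form a chain of 5 nodes with a double edge at one end; the terminal node there is the unique short simple root (B_5), and {alpha_3, alpha_5, alpha_8, alpha_9} form a chain of 4 nodes with a double edge between the middle two (F_4). A semisimple Lie algebra decomposes uniquely as the direct sum of simple ideals, one per connected component of its Dynkin diagram, so g ≅ B_5 ⊕ F_4 (dimension 55 + 52 = 107).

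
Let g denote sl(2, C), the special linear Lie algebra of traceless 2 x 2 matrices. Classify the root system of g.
type A_1

This is sl(2), which has dimension 2^2 - 1 = 3 and rank 2 - 1 = 1 (a Cartan subalgebra is the diagonal traceless matrices). In the classification of classical Lie algebras, the special linear algebra sl(n+1) has type A_n; here n = 1, so the Dynkin diagram is a chain of 1 nodes with single edges (A_1). Hence the type is A_1.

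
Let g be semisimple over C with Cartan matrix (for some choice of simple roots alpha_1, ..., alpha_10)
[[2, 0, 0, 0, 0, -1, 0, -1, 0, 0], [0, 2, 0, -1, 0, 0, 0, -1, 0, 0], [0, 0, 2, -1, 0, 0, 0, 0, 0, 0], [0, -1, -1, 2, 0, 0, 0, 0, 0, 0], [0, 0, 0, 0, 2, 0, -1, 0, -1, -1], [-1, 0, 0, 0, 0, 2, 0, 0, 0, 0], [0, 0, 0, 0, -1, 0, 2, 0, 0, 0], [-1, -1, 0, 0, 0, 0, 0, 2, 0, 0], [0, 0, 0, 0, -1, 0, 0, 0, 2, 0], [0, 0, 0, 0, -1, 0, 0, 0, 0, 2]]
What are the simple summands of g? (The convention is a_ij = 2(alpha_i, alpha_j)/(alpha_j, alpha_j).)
A_6 (sl(7)) ⊕ D_4 (so(8))

The diagram associated to this matrix has two connected components: the simple roots {alpha_1, alpha_2, alpha_3, alpha_4, alpha_6, alpha_8} form a chain of 6 nodes with single edges (A_6), and {alpha_5, alpha_7, alpha_9, alpha_10} form a chain of 2 nodes with a fork of two nodes at one end (D_4). A semisimple Lie algebra decomposes uniquely as the direct sum of simple ideals, one per connected component of its Dynkin diagram, so g ≅ A_6 ⊕ D_4 (dimension 48 + 28 = 76).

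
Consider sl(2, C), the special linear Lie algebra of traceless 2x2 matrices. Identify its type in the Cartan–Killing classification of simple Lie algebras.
A_1 (sl(2))

This is sl(2), which has dimension 2^2 - 1 = 3 and rank 2 - 1 = 1 (a Cartan subalgebra is the diagonal traceless matrices). In the classification of classical Lie algebras, the special linear algebra sl(n+1) has type A_n; here n = 1, so the Dynkin diagram is a chain of 1 nodes with single edges (A_1). Hence the type is A_1.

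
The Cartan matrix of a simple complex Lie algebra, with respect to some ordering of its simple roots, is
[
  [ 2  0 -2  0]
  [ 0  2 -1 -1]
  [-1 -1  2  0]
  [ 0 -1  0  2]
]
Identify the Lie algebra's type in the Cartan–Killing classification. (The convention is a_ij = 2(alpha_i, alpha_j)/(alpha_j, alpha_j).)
C_4 (sp(8))

The matrix has rank 4 with 2's on the diagonal. Reading the off-diagonal entries as Dynkin edges (a single edge where a_ij = a_ji = -1; a double or triple edge where a_ij * a_ji = 2 or 3), the diagram is a chain of 4 nodes with a double edge at one end; the terminal node there is the unique long simple root (C_4). One simple-root ordering that puts it in standard form is (alpha_4, alpha_2, alpha_3, alpha_1). So the algebra is type C_4, i.e. sp(8).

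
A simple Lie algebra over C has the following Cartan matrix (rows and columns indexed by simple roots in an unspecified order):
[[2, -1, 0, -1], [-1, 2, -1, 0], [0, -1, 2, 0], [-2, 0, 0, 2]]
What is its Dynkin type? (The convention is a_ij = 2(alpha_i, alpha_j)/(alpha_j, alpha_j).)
C_4

The matrix has rank 4 with 2's on the diagonal. Reading the off-diagonal entries as Dynkin edges (a single edge where a_ij = a_ji = -1; a double or triple edge where a_ij * a_ji = 2 or 3), the diagram is a chain of 4 nodes with a double edge at one end; the terminal node there is the unique long simple root (C_4). One simple-root ordering that puts it in standard form is (alpha_3, alpha_2, alpha_1, alpha_4). So the algebra is type C_4, i.e. sp(8).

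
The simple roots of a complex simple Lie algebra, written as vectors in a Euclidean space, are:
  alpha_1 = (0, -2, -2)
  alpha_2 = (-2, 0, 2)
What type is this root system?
Compute the Cartan integers a_ij = 2(alpha_i, alpha_j)/(alpha_j, alpha_j); the resulting 2x2 Cartan matrix is
[[2, -1], [-1, 2]].
All simple roots have the same length, so the diagram is simply laced. The associated Dynkin diagram is a chain of 2 nodes with single edges (A_2), so the type is A_2 (the algebra sl(3)).

A_2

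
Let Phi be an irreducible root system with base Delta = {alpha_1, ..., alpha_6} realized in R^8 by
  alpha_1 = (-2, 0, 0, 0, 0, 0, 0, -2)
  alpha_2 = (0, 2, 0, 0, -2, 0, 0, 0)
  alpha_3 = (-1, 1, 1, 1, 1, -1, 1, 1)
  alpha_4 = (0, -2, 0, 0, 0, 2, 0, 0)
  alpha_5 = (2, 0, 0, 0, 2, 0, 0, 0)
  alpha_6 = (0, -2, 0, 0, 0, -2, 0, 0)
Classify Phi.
Compute the Cartan integers a_ij = 2(alpha_i, alpha_j)/(alpha_j, alpha_j); the resulting 6x6 Cartan matrix is
[[2, 0, 0, 0, -1, 0], [0, 2, 0, -1, -1, -1], [0, 0, 2, -1, 0, 0], [0, -1, -1, 2, 0, 0], [-1, -1, 0, 0, 2, 0], [0, -1, 0, 0, 0, 2]].
All simple roots have the same length, so the diagram is simply laced. The associated Dynkin diagram is a chain of 5 nodes with one extra node attached to the third node from one end (E_6), so the type is E_6.

E_6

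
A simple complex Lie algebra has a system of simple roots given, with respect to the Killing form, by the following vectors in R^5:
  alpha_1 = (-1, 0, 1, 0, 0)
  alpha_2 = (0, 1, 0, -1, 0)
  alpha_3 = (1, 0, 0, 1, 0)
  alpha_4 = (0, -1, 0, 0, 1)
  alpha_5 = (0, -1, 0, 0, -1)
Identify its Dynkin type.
D_5 (so(10))

Compute the Cartan integers a_ij = 2(alpha_i, alpha_j)/(alpha_j, alpha_j); the resulting 5x5 Cartan matrix is
[[2, 0, -1, 0, 0], [0, 2, -1, -1, -1], [-1, -1, 2, 0, 0], [0, -1, 0, 2, 0], [0, -1, 0, 0, 2]].
All simple roots have the same length, so the diagram is simply laced. The associated Dynkin diagram is a chain of 3 nodes with a fork of two nodes at one end (D_5), so the type is D_5 (the algebra so(10)).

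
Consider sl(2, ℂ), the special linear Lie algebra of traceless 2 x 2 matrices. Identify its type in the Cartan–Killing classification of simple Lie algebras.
This is sl(2), which has dimension 2^2 - 1 = 3 and rank 2 - 1 = 1 (a Cartan subalgebra is the diagonal traceless matrices). In the classification of classical Lie algebras, the special linear algebra sl(n+1) has type A_n; here n = 1, so the Dynkin diagram is a chain of 1 nodes with single edges (A_1). Hence the type is A_1.

A_1 (sl(2))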